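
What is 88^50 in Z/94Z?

74

88^1 ≡ 88 (mod 94)
88^2 ≡ 88^2 = 7744 ≡ 36 (mod 94)
88^4 ≡ 36^2 = 1296 ≡ 74 (mod 94)
88^8 ≡ 74^2 = 5476 ≡ 24 (mod 94)
88^16 ≡ 24^2 = 576 ≡ 12 (mod 94)
88^32 ≡ 12^2 = 144 ≡ 50 (mod 94)
88^50 = 88^32 × 88^16 × 88^2 ≡ 50 × 12 × 36 (mod 94).
Accumulate the product:
50 × 12 = 600 ≡ 36
36 × 36 = 1296 ≡ 74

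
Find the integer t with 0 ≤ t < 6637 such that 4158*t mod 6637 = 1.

Run the extended Euclidean algorithm:
6637 = 1·4158 + 2479
4158 = 1·2479 + 1679
2479 = 1·1679 + 800
1679 = 2·800 + 79
800 = 10·79 + 10
79 = 7·10 + 9
10 = 1·9 + 1
9 = 9·1 + 0
gcd(4158, 6637) = 1, so the inverse exists.
Bézout: 1 = 421·6637 − 672·4158.
So 4158⁻¹ ≡ −672 ≡ 5965 (mod 6637).

5965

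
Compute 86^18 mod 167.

96

18 in binary is 10010, i.e. 18 = 16 + 2.
86^1 ≡ 86 (mod 167)
86^2 ≡ 86^2 = 7396 ≡ 48 (mod 167)
86^4 ≡ 48^2 = 2304 ≡ 133 (mod 167)
86^8 ≡ 133^2 = 17689 ≡ 154 (mod 167)
86^16 ≡ 154^2 = 23716 ≡ 2 (mod 167)
86^18 = 86^16 * 86^2 ≡ 2 * 48 (mod 167).
2 * 48 = 96 ≡ 96 (mod 167).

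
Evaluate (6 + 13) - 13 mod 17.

6 + 13 = 19 ≡ 2 (mod 17)
2 - 13 = -11 ≡ 6 (mod 17)

6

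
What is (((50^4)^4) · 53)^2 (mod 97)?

(50)^4 ≡ 96 (mod 97)
(96)^4 ≡ 1 (mod 97)
1 · 53 = 53
(53)^2 ≡ 93 (mod 97)

93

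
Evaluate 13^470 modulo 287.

470 in binary is 111010110, i.e. 470 = 256 + 128 + 64 + 16 + 4 + 2.
13^1 ≡ 13 (mod 287)
13^2 ≡ 13^2 = 169 (mod 287)
13^4 ≡ 169^2 = 28561 ≡ 148 (mod 287)
13^8 ≡ 148^2 = 21904 ≡ 92 (mod 287)
13^16 ≡ 92^2 = 8464 ≡ 141 (mod 287)
13^32 ≡ 141^2 = 19881 ≡ 78 (mod 287)
13^64 ≡ 78^2 = 6084 ≡ 57 (mod 287)
13^128 ≡ 57^2 = 3249 ≡ 92 (mod 287)
13^256 ≡ 92^2 = 8464 ≡ 141 (mod 287)
13^470 = 13^256 · 13^128 · 13^64 · 13^16 · 13^4 · 13^2 ≡ 141 · 92 · 57 · 141 · 148 · 169 (mod 287).
Accumulate the product:
141 · 92 = 12972 ≡ 57
57 · 57 = 3249 ≡ 92
92 · 141 = 12972 ≡ 57
57 · 148 = 8436 ≡ 113
113 · 169 = 19097 ≡ 155

155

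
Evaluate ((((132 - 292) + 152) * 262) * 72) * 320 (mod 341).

132 - 292 = -160 ≡ 181 (mod 341)
181 + 152 = 333
333 * 262 = 87246 ≡ 291 (mod 341)
291 * 72 = 20952 ≡ 151 (mod 341)
151 * 320 = 48320 ≡ 239 (mod 341)

239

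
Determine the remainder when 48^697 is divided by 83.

By square-and-multiply:
697 in binary is 1010111001, i.e. 697 = 512 + 128 + 32 + 16 + 8 + 1.
48^1 ≡ 48 (mod 83)
48^2 ≡ 48^2 = 2304 ≡ 63 (mod 83)
48^4 ≡ 63^2 = 3969 ≡ 68 (mod 83)
48^8 ≡ 68^2 = 4624 ≡ 59 (mod 83)
48^16 ≡ 59^2 = 3481 ≡ 78 (mod 83)
48^32 ≡ 78^2 = 6084 ≡ 25 (mod 83)
48^64 ≡ 25^2 = 625 ≡ 44 (mod 83)
48^128 ≡ 44^2 = 1936 ≡ 27 (mod 83)
48^256 ≡ 27^2 = 729 ≡ 65 (mod 83)
48^512 ≡ 65^2 = 4225 ≡ 75 (mod 83)
48^697 = 48^512 · 48^128 · 48^32 · 48^16 · 48^8 · 48^1 ≡ 75 · 27 · 25 · 78 · 59 · 48 (mod 83).
Accumulate the product:
75 · 27 = 2025 ≡ 33
33 · 25 = 825 ≡ 78
78 · 78 = 6084 ≡ 25
25 · 59 = 1475 ≡ 64
64 · 48 = 3072 ≡ 1

1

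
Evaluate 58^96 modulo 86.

By square-and-multiply:
58^1 ≡ 58 (mod 86)
58^2 ≡ 58^2 = 3364 ≡ 10 (mod 86)
58^4 ≡ 10^2 = 100 ≡ 14 (mod 86)
58^8 ≡ 14^2 = 196 ≡ 24 (mod 86)
58^16 ≡ 24^2 = 576 ≡ 60 (mod 86)
58^32 ≡ 60^2 = 3600 ≡ 74 (mod 86)
58^64 ≡ 74^2 = 5476 ≡ 58 (mod 86)
58^96 = 58^64 × 58^32 ≡ 58 × 74 (mod 86).
58 × 74 = 4292 ≡ 78 (mod 86).

78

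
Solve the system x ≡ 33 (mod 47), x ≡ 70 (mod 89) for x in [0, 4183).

47⁻¹ mod 89: 47×36 ≡ 1 (mod 89), so 47⁻¹ ≡ 36.
x = 33 + 47×((70 − 33)×36 mod 89) = 33 + 47×86 = 4075.
Check: 4075 mod 47 = 33, 4075 mod 89 = 70. ✓

4075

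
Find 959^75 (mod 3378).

75 in binary is 1001011, i.e. 75 = 64 + 8 + 2 + 1.
959^1 ≡ 959 (mod 3378)
959^2 ≡ 959^2 = 919681 ≡ 865 (mod 3378)
959^4 ≡ 865^2 = 748225 ≡ 1687 (mod 3378)
959^8 ≡ 1687^2 = 2845969 ≡ 1693 (mod 3378)
959^16 ≡ 1693^2 = 2866249 ≡ 1705 (mod 3378)
959^32 ≡ 1705^2 = 2907025 ≡ 1945 (mod 3378)
959^64 ≡ 1945^2 = 3783025 ≡ 3043 (mod 3378)
959^75 = 959^64 · 959^8 · 959^2 · 959^1 ≡ 3043 · 1693 · 865 · 959 (mod 3378).
Accumulate the product:
3043 · 1693 = 5151799 ≡ 349
349 · 865 = 301885 ≡ 1243
1243 · 959 = 1192037 ≡ 2981

2981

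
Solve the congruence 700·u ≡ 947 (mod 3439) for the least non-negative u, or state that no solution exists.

134

gcd(700, 3439) = 1, so a unique solution mod 3439 exists.
700⁻¹ ≡ 1184 (mod 3439).
u ≡ 1184·947 ≡ 134 (mod 3439).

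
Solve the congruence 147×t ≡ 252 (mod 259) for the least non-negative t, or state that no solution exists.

gcd(147, 259) = 7, and 7 | 252, so solutions exist.
Divide through by 7: 21×t mod 37 = 36.
21⁻¹ ≡ 30 (mod 37).
t ≡ 30×36 ≡ 7 (mod 37).
The smallest non-negative solution is t = 7.

7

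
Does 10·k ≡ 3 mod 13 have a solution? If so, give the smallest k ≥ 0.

gcd(10, 13) = 1, so a unique solution mod 13 exists.
10⁻¹ ≡ 4 (mod 13).
k ≡ 4·3 ≡ 12 (mod 13).

12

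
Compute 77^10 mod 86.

57

By square-and-multiply:
10 in binary is 1010, i.e. 10 = 8 + 2.
77^1 ≡ 77 (mod 86)
77^2 ≡ 77^2 = 5929 ≡ 81 (mod 86)
77^4 ≡ 81^2 = 6561 ≡ 25 (mod 86)
77^8 ≡ 25^2 = 625 ≡ 23 (mod 86)
77^10 = 77^8 × 77^2 ≡ 23 × 81 (mod 86).
23 × 81 = 1863 ≡ 57 (mod 86).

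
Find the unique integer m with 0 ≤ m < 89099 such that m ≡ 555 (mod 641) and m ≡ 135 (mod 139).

641⁻¹ mod 139: 641×18 ≡ 1 (mod 139), so 641⁻¹ ≡ 18.
m = 555 + 641×((135 − 555)×18 mod 139) = 555 + 641×85 = 55040.

55040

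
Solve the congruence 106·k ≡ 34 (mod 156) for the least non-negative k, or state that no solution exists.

gcd(106, 156) = 2, and 2 | 34, so solutions exist.
Divide through by 2: 53·k ≡ 17 mod 78.
53⁻¹ ≡ 53 (mod 78).
k ≡ 53·17 ≡ 43 (mod 78).
The smallest non-negative solution is k = 43.

43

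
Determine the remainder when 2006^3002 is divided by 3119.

Compute successive squares:
3002 in binary is 101110111010, i.e. 3002 = 2048 + 512 + 256 + 128 + 32 + 16 + 8 + 2.
2006^1 ≡ 2006 (mod 3119)
2006^2 ≡ 2006^2 = 4024036 ≡ 526 (mod 3119)
2006^4 ≡ 526^2 = 276676 ≡ 2204 (mod 3119)
2006^8 ≡ 2204^2 = 4857616 ≡ 1333 (mod 3119)
2006^16 ≡ 1333^2 = 1776889 ≡ 2178 (mod 3119)
2006^32 ≡ 2178^2 = 4743684 ≡ 2804 (mod 3119)
2006^64 ≡ 2804^2 = 7862416 ≡ 2536 (mod 3119)
2006^128 ≡ 2536^2 = 6431296 ≡ 3037 (mod 3119)
2006^256 ≡ 3037^2 = 9223369 ≡ 486 (mod 3119)
2006^512 ≡ 486^2 = 236196 ≡ 2271 (mod 3119)
2006^1024 ≡ 2271^2 = 5157441 ≡ 1734 (mod 3119)
2006^2048 ≡ 1734^2 = 3006756 ≡ 40 (mod 3119)
2006^3002 = 2006^2048 · 2006^512 · 2006^256 · 2006^128 · 2006^32 · 2006^16 · 2006^8 · 2006^2 ≡ 40 · 2271 · 486 · 3037 · 2804 · 2178 · 1333 · 526 (mod 3119).
Accumulate the product:
40 · 2271 = 90840 ≡ 389
389 · 486 = 189054 ≡ 1914
1914 · 3037 = 5812818 ≡ 2121
2121 · 2804 = 5947284 ≡ 2470
2470 · 2178 = 5379660 ≡ 2504
2504 · 1333 = 3337832 ≡ 502
502 · 526 = 264052 ≡ 2056

2056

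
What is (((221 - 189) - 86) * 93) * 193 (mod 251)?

221 - 189 = 32
32 - 86 = -54 ≡ 197 (mod 251)
197 * 93 = 18321 ≡ 249 (mod 251)
249 * 193 = 48057 ≡ 116 (mod 251)

116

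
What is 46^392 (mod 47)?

Compute successive squares:
46^1 ≡ 46 (mod 47)
46^2 ≡ 46^2 = 2116 ≡ 1 (mod 47)
46^4 ≡ 1^2 = 1 (mod 47)
46^8 ≡ 1^2 = 1 (mod 47)
46^16 ≡ 1^2 = 1 (mod 47)
46^32 ≡ 1^2 = 1 (mod 47)
46^64 ≡ 1^2 = 1 (mod 47)
46^128 ≡ 1^2 = 1 (mod 47)
46^256 ≡ 1^2 = 1 (mod 47)
46^392 = 46^256 · 46^128 · 46^8 ≡ 1 · 1 · 1 (mod 47).
Accumulate the product:
1 · 1 = 1
1 · 1 = 1

1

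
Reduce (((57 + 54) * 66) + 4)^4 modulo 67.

57 + 54 = 111 ≡ 44 (mod 67)
44 * 66 = 2904 ≡ 23 (mod 67)
23 + 4 = 27
(27)^4 ≡ 64 (mod 67)

64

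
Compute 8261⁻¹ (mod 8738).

7071

8738 = 1*8261 + 477
8261 = 17*477 + 152
477 = 3*152 + 21
152 = 7*21 + 5
21 = 4*5 + 1
5 = 5*1 + 0
gcd(8261, 8738) = 1, so the inverse exists.
Bézout: 1 = 1576*8738 − 1667*8261.
So 8261⁻¹ ≡ −1667 ≡ 7071 (mod 8738).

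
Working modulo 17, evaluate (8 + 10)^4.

1

8 + 10 = 18 ≡ 1 (mod 17)
(1)^4 ≡ 1 (mod 17)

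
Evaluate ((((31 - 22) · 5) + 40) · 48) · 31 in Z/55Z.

31 - 22 = 9
9 · 5 = 45
45 + 40 = 85 ≡ 30 (mod 55)
30 · 48 = 1440 ≡ 10 (mod 55)
10 · 31 = 310 ≡ 35 (mod 55)

35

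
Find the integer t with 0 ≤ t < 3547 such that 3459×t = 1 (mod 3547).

3023

3547 = 1·3459 + 88
3459 = 39·88 + 27
88 = 3·27 + 7
27 = 3·7 + 6
7 = 1·6 + 1
6 = 6·1 + 0
gcd(3459, 3547) = 1, so the inverse exists.
Bézout: 1 = 511·3547 − 524·3459.
So 3459⁻¹ ≡ −524 ≡ 3023 (mod 3547).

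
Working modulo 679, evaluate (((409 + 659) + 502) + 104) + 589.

226

409 + 659 = 1068 ≡ 389 (mod 679)
389 + 502 = 891 ≡ 212 (mod 679)
212 + 104 = 316
316 + 589 = 905 ≡ 226 (mod 679)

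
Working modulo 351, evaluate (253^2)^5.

(253)^2 ≡ 127 (mod 351)
(127)^5 ≡ 199 (mod 351)

199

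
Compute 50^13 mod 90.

50^1 ≡ 50 (mod 90)
50^2 ≡ 50^2 = 2500 ≡ 70 (mod 90)
50^4 ≡ 70^2 = 4900 ≡ 40 (mod 90)
50^8 ≡ 40^2 = 1600 ≡ 70 (mod 90)
50^13 = 50^8 · 50^4 · 50^1 ≡ 70 · 40 · 50 (mod 90).
Accumulate the product:
70 · 40 = 2800 ≡ 10
10 · 50 = 500 ≡ 50

50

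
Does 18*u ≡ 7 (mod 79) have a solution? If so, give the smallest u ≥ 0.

75

gcd(18, 79) = 1, so a unique solution mod 79 exists.
18⁻¹ ≡ 22 (mod 79).
u ≡ 22*7 ≡ 75 (mod 79).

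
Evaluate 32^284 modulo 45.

16

32^1 ≡ 32 (mod 45)
32^2 ≡ 32^2 = 1024 ≡ 34 (mod 45)
32^4 ≡ 34^2 = 1156 ≡ 31 (mod 45)
32^8 ≡ 31^2 = 961 ≡ 16 (mod 45)
32^16 ≡ 16^2 = 256 ≡ 31 (mod 45)
32^32 ≡ 31^2 = 961 ≡ 16 (mod 45)
32^64 ≡ 16^2 = 256 ≡ 31 (mod 45)
32^128 ≡ 31^2 = 961 ≡ 16 (mod 45)
32^256 ≡ 16^2 = 256 ≡ 31 (mod 45)
32^284 = 32^256 × 32^16 × 32^8 × 32^4 ≡ 31 × 31 × 16 × 31 (mod 45).
Accumulate the product:
31 × 31 = 961 ≡ 16
16 × 16 = 256 ≡ 31
31 × 31 = 961 ≡ 16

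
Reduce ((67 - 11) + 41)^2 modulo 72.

67 - 11 = 56
56 + 41 = 97 ≡ 25 (mod 72)
(25)^2 ≡ 49 (mod 72)

49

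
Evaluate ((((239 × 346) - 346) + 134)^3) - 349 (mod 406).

331

239 × 346 = 82694 ≡ 276 (mod 406)
276 - 346 = -70 ≡ 336 (mod 406)
336 + 134 = 470 ≡ 64 (mod 406)
(64)^3 ≡ 274 (mod 406)
274 - 349 = -75 ≡ 331 (mod 406)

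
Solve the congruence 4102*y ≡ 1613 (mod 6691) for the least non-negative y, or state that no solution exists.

1718

gcd(4102, 6691) = 1, so a unique solution mod 6691 exists.
4102⁻¹ ≡ 1623 (mod 6691).
y ≡ 1623*1613 ≡ 1718 (mod 6691).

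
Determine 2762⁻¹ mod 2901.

2901 = 1·2762 + 139
2762 = 19·139 + 121
139 = 1·121 + 18
121 = 6·18 + 13
18 = 1·13 + 5
13 = 2·5 + 3
5 = 1·3 + 2
3 = 1·2 + 1
2 = 2·1 + 0
gcd(2762, 2901) = 1, so the inverse exists.
Back-substitute for 1:
1 = 1·3 − 1·2
  = −1·5 + 2·3
  = 2·13 − 5·5
  = −5·18 + 7·13
  = 7·121 − 47·18
  = −47·139 + 54·121
  = 54·2762 − 1073·139
  = −1073·2901 + 1127·2762
So 2762⁻¹ ≡ 1127 (mod 2901).

1127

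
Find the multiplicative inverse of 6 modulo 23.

By the extended Euclidean algorithm:
23 = 3×6 + 5
6 = 1×5 + 1
5 = 5×1 + 0
gcd(6, 23) = 1, so the inverse exists.
Back-substitute for 1:
1 = 1×6 − 1×5
  = −1×23 + 4×6
So 6⁻¹ ≡ 4 (mod 23).

4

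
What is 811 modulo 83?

811 = 9·83 + 64, so 811 ≡ 64 (mod 83).

64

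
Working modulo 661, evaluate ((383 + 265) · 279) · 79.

341

383 + 265 = 648
648 · 279 = 180792 ≡ 339 (mod 661)
339 · 79 = 26781 ≡ 341 (mod 661)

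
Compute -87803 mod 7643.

-87803 = -12×7643 + 3913, so -87803 ≡ 3913 (mod 7643).

3913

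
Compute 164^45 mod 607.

45 in binary is 101101, i.e. 45 = 32 + 8 + 4 + 1.
164^1 ≡ 164 (mod 607)
164^2 ≡ 164^2 = 26896 ≡ 188 (mod 607)
164^4 ≡ 188^2 = 35344 ≡ 138 (mod 607)
164^8 ≡ 138^2 = 19044 ≡ 227 (mod 607)
164^16 ≡ 227^2 = 51529 ≡ 541 (mod 607)
164^32 ≡ 541^2 = 292681 ≡ 107 (mod 607)
164^45 = 164^32 * 164^8 * 164^4 * 164^1 ≡ 107 * 227 * 138 * 164 (mod 607).
Accumulate the product:
107 * 227 = 24289 ≡ 9
9 * 138 = 1242 ≡ 28
28 * 164 = 4592 ≡ 343

343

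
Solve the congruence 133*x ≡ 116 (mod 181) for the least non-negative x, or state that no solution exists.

gcd(133, 181) = 1, so a unique solution mod 181 exists.
133⁻¹ ≡ 49 (mod 181).
x ≡ 49*116 ≡ 73 (mod 181).

73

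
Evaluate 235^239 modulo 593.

457

239 in binary is 11101111, i.e. 239 = 128 + 64 + 32 + 8 + 4 + 2 + 1.
235^1 ≡ 235 (mod 593)
235^2 ≡ 235^2 = 55225 ≡ 76 (mod 593)
235^4 ≡ 76^2 = 5776 ≡ 439 (mod 593)
235^8 ≡ 439^2 = 192721 ≡ 589 (mod 593)
235^16 ≡ 589^2 = 346921 ≡ 16 (mod 593)
235^32 ≡ 16^2 = 256 (mod 593)
235^64 ≡ 256^2 = 65536 ≡ 306 (mod 593)
235^128 ≡ 306^2 = 93636 ≡ 535 (mod 593)
235^239 = 235^128 * 235^64 * 235^32 * 235^8 * 235^4 * 235^2 * 235^1 ≡ 535 * 306 * 256 * 589 * 439 * 76 * 235 (mod 593).
Accumulate the product:
535 * 306 = 163710 ≡ 42
42 * 256 = 10752 ≡ 78
78 * 589 = 45942 ≡ 281
281 * 439 = 123359 ≡ 15
15 * 76 = 1140 ≡ 547
547 * 235 = 128545 ≡ 457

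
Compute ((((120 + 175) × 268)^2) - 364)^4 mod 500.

120 + 175 = 295
295 × 268 = 79060 ≡ 60 (mod 500)
(60)^2 ≡ 100 (mod 500)
100 - 364 = -264 ≡ 236 (mod 500)
(236)^4 ≡ 416 (mod 500)

416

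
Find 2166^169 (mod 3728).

169 in binary is 10101001, i.e. 169 = 128 + 32 + 8 + 1.
2166^1 ≡ 2166 (mod 3728)
2166^2 ≡ 2166^2 = 4691556 ≡ 1732 (mod 3728)
2166^4 ≡ 1732^2 = 2999824 ≡ 2512 (mod 3728)
2166^8 ≡ 2512^2 = 6310144 ≡ 2368 (mod 3728)
2166^16 ≡ 2368^2 = 5607424 ≡ 512 (mod 3728)
2166^32 ≡ 512^2 = 262144 ≡ 1184 (mod 3728)
2166^64 ≡ 1184^2 = 1401856 ≡ 128 (mod 3728)
2166^128 ≡ 128^2 = 16384 ≡ 1472 (mod 3728)
2166^169 = 2166^128 * 2166^32 * 2166^8 * 2166^1 ≡ 1472 * 1184 * 2368 * 2166 (mod 3728).
Accumulate the product:
1472 * 1184 = 1742848 ≡ 1872
1872 * 2368 = 4432896 ≡ 304
304 * 2166 = 658464 ≡ 2336

2336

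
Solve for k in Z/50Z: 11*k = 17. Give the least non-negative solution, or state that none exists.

47

gcd(11, 50) = 1, so a unique solution mod 50 exists.
11⁻¹ ≡ 41 (mod 50).
k ≡ 41*17 ≡ 47 (mod 50).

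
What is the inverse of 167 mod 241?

127

Apply the Euclidean algorithm and back-substitute:
241 = 1·167 + 74
167 = 2·74 + 19
74 = 3·19 + 17
19 = 1·17 + 2
17 = 8·2 + 1
2 = 2·1 + 0
gcd(167, 241) = 1, so the inverse exists.
Back-substitute for 1:
1 = 1·17 − 8·2
  = −8·19 + 9·17
  = 9·74 − 35·19
  = −35·167 + 79·74
  = 79·241 − 114·167
So 167⁻¹ ≡ −114 ≡ 127 (mod 241).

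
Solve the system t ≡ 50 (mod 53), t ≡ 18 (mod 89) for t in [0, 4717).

4290

53⁻¹ mod 89: 53×42 ≡ 1 (mod 89), so 53⁻¹ ≡ 42.
t = 50 + 53×((18 − 50)×42 mod 89) = 50 + 53×80 = 4290.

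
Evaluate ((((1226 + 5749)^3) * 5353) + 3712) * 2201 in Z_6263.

1226 + 5749 = 6975 ≡ 712 (mod 6263)
(712)^3 ≡ 1175 (mod 6263)
1175 * 5353 = 6289775 ≡ 1723 (mod 6263)
1723 + 3712 = 5435
5435 * 2201 = 11962435 ≡ 105 (mod 6263)

105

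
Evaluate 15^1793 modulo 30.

15

By square-and-multiply:
15^1 ≡ 15 (mod 30)
15^2 ≡ 15^2 = 225 ≡ 15 (mod 30)
15^4 ≡ 15^2 = 225 ≡ 15 (mod 30)
15^8 ≡ 15^2 = 225 ≡ 15 (mod 30)
15^16 ≡ 15^2 = 225 ≡ 15 (mod 30)
15^32 ≡ 15^2 = 225 ≡ 15 (mod 30)
15^64 ≡ 15^2 = 225 ≡ 15 (mod 30)
15^128 ≡ 15^2 = 225 ≡ 15 (mod 30)
15^256 ≡ 15^2 = 225 ≡ 15 (mod 30)
15^512 ≡ 15^2 = 225 ≡ 15 (mod 30)
15^1024 ≡ 15^2 = 225 ≡ 15 (mod 30)
15^1793 = 15^1024 × 15^512 × 15^256 × 15^1 ≡ 15 × 15 × 15 × 15 (mod 30).
Accumulate the product:
15 × 15 = 225 ≡ 15
15 × 15 = 225 ≡ 15
15 × 15 = 225 ≡ 15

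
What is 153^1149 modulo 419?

Using repeated squaring:
153^1 ≡ 153 (mod 419)
153^2 ≡ 153^2 = 23409 ≡ 364 (mod 419)
153^4 ≡ 364^2 = 132496 ≡ 92 (mod 419)
153^8 ≡ 92^2 = 8464 ≡ 84 (mod 419)
153^16 ≡ 84^2 = 7056 ≡ 352 (mod 419)
153^32 ≡ 352^2 = 123904 ≡ 299 (mod 419)
153^64 ≡ 299^2 = 89401 ≡ 154 (mod 419)
153^128 ≡ 154^2 = 23716 ≡ 252 (mod 419)
153^256 ≡ 252^2 = 63504 ≡ 235 (mod 419)
153^512 ≡ 235^2 = 55225 ≡ 336 (mod 419)
153^1024 ≡ 336^2 = 112896 ≡ 185 (mod 419)
153^1149 = 153^1024 · 153^64 · 153^32 · 153^16 · 153^8 · 153^4 · 153^1 ≡ 185 · 154 · 299 · 352 · 84 · 92 · 153 (mod 419).
Accumulate the product:
185 · 154 = 28490 ≡ 417
417 · 299 = 124683 ≡ 240
240 · 352 = 84480 ≡ 261
261 · 84 = 21924 ≡ 136
136 · 92 = 12512 ≡ 361
361 · 153 = 55233 ≡ 344

344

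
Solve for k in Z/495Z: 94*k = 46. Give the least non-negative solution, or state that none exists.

169

gcd(94, 495) = 1, so a unique solution mod 495 exists.
94⁻¹ ≡ 79 (mod 495).
k ≡ 79*46 ≡ 169 (mod 495).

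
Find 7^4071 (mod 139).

Using repeated squaring:
7^1 ≡ 7 (mod 139)
7^2 ≡ 7^2 = 49 (mod 139)
7^4 ≡ 49^2 = 2401 ≡ 38 (mod 139)
7^8 ≡ 38^2 = 1444 ≡ 54 (mod 139)
7^16 ≡ 54^2 = 2916 ≡ 136 (mod 139)
7^32 ≡ 136^2 = 18496 ≡ 9 (mod 139)
7^64 ≡ 9^2 = 81 (mod 139)
7^128 ≡ 81^2 = 6561 ≡ 28 (mod 139)
7^256 ≡ 28^2 = 784 ≡ 89 (mod 139)
7^512 ≡ 89^2 = 7921 ≡ 137 (mod 139)
7^1024 ≡ 137^2 = 18769 ≡ 4 (mod 139)
7^2048 ≡ 4^2 = 16 (mod 139)
7^4071 = 7^2048 × 7^1024 × 7^512 × 7^256 × 7^128 × 7^64 × 7^32 × 7^4 × 7^2 × 7^1 ≡ 16 × 4 × 137 × 89 × 28 × 81 × 9 × 38 × 49 × 7 (mod 139).
Accumulate the product:
16 × 4 = 64
64 × 137 = 8768 ≡ 11
11 × 89 = 979 ≡ 6
6 × 28 = 168 ≡ 29
29 × 81 = 2349 ≡ 125
125 × 9 = 1125 ≡ 13
13 × 38 = 494 ≡ 77
77 × 49 = 3773 ≡ 20
20 × 7 = 140 ≡ 1

1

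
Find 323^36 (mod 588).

421

By square-and-multiply:
323^1 ≡ 323 (mod 588)
323^2 ≡ 323^2 = 104329 ≡ 253 (mod 588)
323^4 ≡ 253^2 = 64009 ≡ 505 (mod 588)
323^8 ≡ 505^2 = 255025 ≡ 421 (mod 588)
323^16 ≡ 421^2 = 177241 ≡ 253 (mod 588)
323^32 ≡ 253^2 = 64009 ≡ 505 (mod 588)
323^36 = 323^32 · 323^4 ≡ 505 · 505 (mod 588).
505 · 505 = 255025 ≡ 421 (mod 588).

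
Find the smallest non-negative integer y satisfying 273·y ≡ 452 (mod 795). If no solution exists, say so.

gcd(273, 795) = 3, and 3 does not divide 452.
So the congruence has no solution.

no solution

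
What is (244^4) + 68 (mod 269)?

(244)^4 ≡ 37 (mod 269)
37 + 68 = 105

105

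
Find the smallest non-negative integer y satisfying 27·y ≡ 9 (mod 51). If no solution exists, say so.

gcd(27, 51) = 3, and 3 | 9, so solutions exist.
Divide through by 3: 9·y ≡ 3 mod 17.
9⁻¹ ≡ 2 (mod 17).
y ≡ 2·3 ≡ 6 (mod 17).
The smallest non-negative solution is y = 6.

6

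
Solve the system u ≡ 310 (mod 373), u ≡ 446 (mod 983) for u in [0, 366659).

373⁻¹ mod 983: 373×253 ≡ 1 (mod 983), so 373⁻¹ ≡ 253.
u = 310 + 373×((446 − 310)×253 mod 983) = 310 + 373×3 = 1429.

1429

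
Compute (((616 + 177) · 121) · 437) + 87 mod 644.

64

616 + 177 = 793 ≡ 149 (mod 644)
149 · 121 = 18029 ≡ 641 (mod 644)
641 · 437 = 280117 ≡ 621 (mod 644)
621 + 87 = 708 ≡ 64 (mod 644)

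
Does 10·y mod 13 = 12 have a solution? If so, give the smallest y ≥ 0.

gcd(10, 13) = 1, so a unique solution mod 13 exists.
10⁻¹ ≡ 4 (mod 13).
y ≡ 4·12 ≡ 9 (mod 13).

9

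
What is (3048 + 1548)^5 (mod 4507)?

3048 + 1548 = 4596 ≡ 89 (mod 4507)
(89)^5 ≡ 3631 (mod 4507)

3631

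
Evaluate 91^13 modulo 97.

13 in binary is 1101, i.e. 13 = 8 + 4 + 1.
91^1 ≡ 91 (mod 97)
91^2 ≡ 91^2 = 8281 ≡ 36 (mod 97)
91^4 ≡ 36^2 = 1296 ≡ 35 (mod 97)
91^8 ≡ 35^2 = 1225 ≡ 61 (mod 97)
91^13 = 91^8 · 91^4 · 91^1 ≡ 61 · 35 · 91 (mod 97).
Accumulate the product:
61 · 35 = 2135 ≡ 1
1 · 91 = 91

91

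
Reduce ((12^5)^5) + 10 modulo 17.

(12)^5 ≡ 3 (mod 17)
(3)^5 ≡ 5 (mod 17)
5 + 10 = 15

15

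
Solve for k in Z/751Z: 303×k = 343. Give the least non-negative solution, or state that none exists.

gcd(303, 751) = 1, so a unique solution mod 751 exists.
303⁻¹ ≡ 347 (mod 751).
k ≡ 347×343 ≡ 363 (mod 751).

363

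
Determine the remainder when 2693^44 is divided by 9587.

Compute successive squares:
44 in binary is 101100, i.e. 44 = 32 + 8 + 4.
2693^1 ≡ 2693 (mod 9587)
2693^2 ≡ 2693^2 = 7252249 ≡ 4477 (mod 9587)
2693^4 ≡ 4477^2 = 20043529 ≡ 6699 (mod 9587)
2693^8 ≡ 6699^2 = 44876601 ≡ 9441 (mod 9587)
2693^16 ≡ 9441^2 = 89132481 ≡ 2142 (mod 9587)
2693^32 ≡ 2142^2 = 4588164 ≡ 5578 (mod 9587)
2693^44 = 2693^32 * 2693^8 * 2693^4 ≡ 5578 * 9441 * 6699 (mod 9587).
Accumulate the product:
5578 * 9441 = 52661898 ≡ 507
507 * 6699 = 3396393 ≡ 2595

2595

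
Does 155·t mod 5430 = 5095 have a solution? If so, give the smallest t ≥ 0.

gcd(155, 5430) = 5, and 5 | 5095, so solutions exist.
Divide through by 5: 31·t = 1019 (mod 1086).
31⁻¹ ≡ 1051 (mod 1086).
t ≡ 1051·1019 ≡ 173 (mod 1086).
The smallest non-negative solution is t = 173.

173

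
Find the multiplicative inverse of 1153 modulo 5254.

5254 = 4·1153 + 642
1153 = 1·642 + 511
642 = 1·511 + 131
511 = 3·131 + 118
131 = 1·118 + 13
118 = 9·13 + 1
13 = 13·1 + 0
gcd(1153, 5254) = 1, so the inverse exists.
Back-substitute for 1:
1 = 1·118 − 9·13
  = −9·131 + 10·118
  = 10·511 − 39·131
  = −39·642 + 49·511
  = 49·1153 − 88·642
  = −88·5254 + 401·1153
So 1153⁻¹ ≡ 401 (mod 5254).

401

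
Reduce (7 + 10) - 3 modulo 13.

7 + 10 = 17 ≡ 4 (mod 13)
4 - 3 = 1

1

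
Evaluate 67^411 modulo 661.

411 in binary is 110011011, i.e. 411 = 256 + 128 + 16 + 8 + 2 + 1.
67^1 ≡ 67 (mod 661)
67^2 ≡ 67^2 = 4489 ≡ 523 (mod 661)
67^4 ≡ 523^2 = 273529 ≡ 536 (mod 661)
67^8 ≡ 536^2 = 287296 ≡ 422 (mod 661)
67^16 ≡ 422^2 = 178084 ≡ 275 (mod 661)
67^32 ≡ 275^2 = 75625 ≡ 271 (mod 661)
67^64 ≡ 271^2 = 73441 ≡ 70 (mod 661)
67^128 ≡ 70^2 = 4900 ≡ 273 (mod 661)
67^256 ≡ 273^2 = 74529 ≡ 497 (mod 661)
67^411 = 67^256 × 67^128 × 67^16 × 67^8 × 67^2 × 67^1 ≡ 497 × 273 × 275 × 422 × 523 × 67 (mod 661).
Accumulate the product:
497 × 273 = 135681 ≡ 176
176 × 275 = 48400 ≡ 147
147 × 422 = 62034 ≡ 561
561 × 523 = 293403 ≡ 580
580 × 67 = 38860 ≡ 522

522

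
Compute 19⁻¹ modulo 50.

29

Run the extended Euclidean algorithm:
50 = 2×19 + 12
19 = 1×12 + 7
12 = 1×7 + 5
7 = 1×5 + 2
5 = 2×2 + 1
2 = 2×1 + 0
gcd(19, 50) = 1, so the inverse exists.
Bézout: 1 = 8×50 − 21×19.
So 19⁻¹ ≡ −21 ≡ 29 (mod 50).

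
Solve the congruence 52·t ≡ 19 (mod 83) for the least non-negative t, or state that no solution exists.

69

gcd(52, 83) = 1, so a unique solution mod 83 exists.
52⁻¹ ≡ 8 (mod 83).
t ≡ 8·19 ≡ 69 (mod 83).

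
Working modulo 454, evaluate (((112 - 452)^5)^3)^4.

70

112 - 452 = -340 ≡ 114 (mod 454)
(114)^5 ≡ 376 (mod 454)
(376)^3 ≡ 332 (mod 454)
(332)^4 ≡ 70 (mod 454)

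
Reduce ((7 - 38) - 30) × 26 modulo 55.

9

7 - 38 = -31 ≡ 24 (mod 55)
24 - 30 = -6 ≡ 49 (mod 55)
49 × 26 = 1274 ≡ 9 (mod 55)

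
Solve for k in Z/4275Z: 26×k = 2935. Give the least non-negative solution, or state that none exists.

gcd(26, 4275) = 1, so a unique solution mod 4275 exists.
26⁻¹ ≡ 1151 (mod 4275).
k ≡ 1151×2935 ≡ 935 (mod 4275).

935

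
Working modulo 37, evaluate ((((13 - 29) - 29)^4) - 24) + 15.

13 - 29 = -16 ≡ 21 (mod 37)
21 - 29 = -8 ≡ 29 (mod 37)
(29)^4 ≡ 26 (mod 37)
26 - 24 = 2
2 + 15 = 17

17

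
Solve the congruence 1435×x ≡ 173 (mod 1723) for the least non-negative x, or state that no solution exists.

137

gcd(1435, 1723) = 1, so a unique solution mod 1723 exists.
1435⁻¹ ≡ 688 (mod 1723).
x ≡ 688×173 ≡ 137 (mod 1723).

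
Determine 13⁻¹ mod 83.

32

Apply the Euclidean algorithm and back-substitute:
83 = 6*13 + 5
13 = 2*5 + 3
5 = 1*3 + 2
3 = 1*2 + 1
2 = 2*1 + 0
gcd(13, 83) = 1, so the inverse exists.
Bézout: 1 = −5*83 + 32*13.
So 13⁻¹ ≡ 32 (mod 83).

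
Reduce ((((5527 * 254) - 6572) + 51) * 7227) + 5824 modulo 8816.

5527 * 254 = 1403858 ≡ 2114 (mod 8816)
2114 - 6572 = -4458 ≡ 4358 (mod 8816)
4358 + 51 = 4409
4409 * 7227 = 31863843 ≡ 2819 (mod 8816)
2819 + 5824 = 8643

8643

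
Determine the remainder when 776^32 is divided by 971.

776^1 ≡ 776 (mod 971)
776^2 ≡ 776^2 = 602176 ≡ 156 (mod 971)
776^4 ≡ 156^2 = 24336 ≡ 61 (mod 971)
776^8 ≡ 61^2 = 3721 ≡ 808 (mod 971)
776^16 ≡ 808^2 = 652864 ≡ 352 (mod 971)
776^32 ≡ 352^2 = 123904 ≡ 587 (mod 971)
So 776^32 ≡ 587 (mod 971).

587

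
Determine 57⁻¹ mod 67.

By the extended Euclidean algorithm:
67 = 1*57 + 10
57 = 5*10 + 7
10 = 1*7 + 3
7 = 2*3 + 1
3 = 3*1 + 0
gcd(57, 67) = 1, so the inverse exists.
Bézout: 1 = −17*67 + 20*57.
So 57⁻¹ ≡ 20 (mod 67).

20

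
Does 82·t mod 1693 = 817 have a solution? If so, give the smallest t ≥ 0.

650

gcd(82, 1693) = 1, so a unique solution mod 1693 exists.
82⁻¹ ≡ 351 (mod 1693).
t ≡ 351·817 ≡ 650 (mod 1693).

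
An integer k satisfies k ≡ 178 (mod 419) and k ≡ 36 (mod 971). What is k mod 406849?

419⁻¹ mod 971: 419·146 ≡ 1 (mod 971), so 419⁻¹ ≡ 146.
k = 178 + 419·((36 − 178)·146 mod 971) = 178 + 419·630 = 264148.

264148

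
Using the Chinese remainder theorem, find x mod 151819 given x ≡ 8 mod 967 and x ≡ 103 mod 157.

94774

967⁻¹ mod 157: 967×44 ≡ 1 (mod 157), so 967⁻¹ ≡ 44.
x = 8 + 967×((103 − 8)×44 mod 157) = 8 + 967×98 = 94774.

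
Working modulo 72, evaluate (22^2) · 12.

48

(22)^2 ≡ 52 (mod 72)
52 · 12 = 624 ≡ 48 (mod 72)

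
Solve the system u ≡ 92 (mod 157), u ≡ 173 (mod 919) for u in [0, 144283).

157⁻¹ mod 919: 157*240 ≡ 1 (mod 919), so 157⁻¹ ≡ 240.
u = 92 + 157*((173 − 92)*240 mod 919) = 92 + 157*141 = 22229.
Check: 22229 mod 157 = 92, 22229 mod 919 = 173. ✓

22229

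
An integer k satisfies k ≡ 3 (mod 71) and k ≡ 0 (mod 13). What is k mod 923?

71⁻¹ mod 13: 71·11 ≡ 1 (mod 13), so 71⁻¹ ≡ 11.
k = 3 + 71·((0 − 3)·11 mod 13) = 3 + 71·6 = 429.

429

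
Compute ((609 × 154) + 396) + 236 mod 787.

765

609 × 154 = 93786 ≡ 133 (mod 787)
133 + 396 = 529
529 + 236 = 765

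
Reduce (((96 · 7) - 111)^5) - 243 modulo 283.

96 · 7 = 672 ≡ 106 (mod 283)
106 - 111 = -5 ≡ 278 (mod 283)
(278)^5 ≡ 271 (mod 283)
271 - 243 = 28

28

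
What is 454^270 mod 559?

270 in binary is 100001110, i.e. 270 = 256 + 8 + 4 + 2.
454^1 ≡ 454 (mod 559)
454^2 ≡ 454^2 = 206116 ≡ 404 (mod 559)
454^4 ≡ 404^2 = 163216 ≡ 547 (mod 559)
454^8 ≡ 547^2 = 299209 ≡ 144 (mod 559)
454^16 ≡ 144^2 = 20736 ≡ 53 (mod 559)
454^32 ≡ 53^2 = 2809 ≡ 14 (mod 559)
454^64 ≡ 14^2 = 196 (mod 559)
454^128 ≡ 196^2 = 38416 ≡ 404 (mod 559)
454^256 ≡ 404^2 = 163216 ≡ 547 (mod 559)
454^270 = 454^256 * 454^8 * 454^4 * 454^2 ≡ 547 * 144 * 547 * 404 (mod 559).
Accumulate the product:
547 * 144 = 78768 ≡ 508
508 * 547 = 277876 ≡ 53
53 * 404 = 21412 ≡ 170

170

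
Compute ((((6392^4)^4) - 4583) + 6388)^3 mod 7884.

1701

(6392)^4 ≡ 3508 (mod 7884)
(3508)^4 ≡ 6388 (mod 7884)
6388 - 4583 = 1805
1805 + 6388 = 8193 ≡ 309 (mod 7884)
(309)^3 ≡ 1701 (mod 7884)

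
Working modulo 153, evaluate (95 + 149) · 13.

95 + 149 = 244 ≡ 91 (mod 153)
91 · 13 = 1183 ≡ 112 (mod 153)

112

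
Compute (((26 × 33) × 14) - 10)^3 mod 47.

26 × 33 = 858 ≡ 12 (mod 47)
12 × 14 = 168 ≡ 27 (mod 47)
27 - 10 = 17
(17)^3 ≡ 25 (mod 47)

25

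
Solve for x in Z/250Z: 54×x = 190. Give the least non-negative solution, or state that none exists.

gcd(54, 250) = 2, and 2 | 190, so solutions exist.
Divide through by 2: 27×x ≡ 95 (mod 125).
27⁻¹ ≡ 88 (mod 125).
x ≡ 88×95 ≡ 110 (mod 125).
The smallest non-negative solution is x = 110.

110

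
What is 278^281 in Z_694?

224

281 in binary is 100011001, i.e. 281 = 256 + 16 + 8 + 1.
278^1 ≡ 278 (mod 694)
278^2 ≡ 278^2 = 77284 ≡ 250 (mod 694)
278^4 ≡ 250^2 = 62500 ≡ 40 (mod 694)
278^8 ≡ 40^2 = 1600 ≡ 212 (mod 694)
278^16 ≡ 212^2 = 44944 ≡ 528 (mod 694)
278^32 ≡ 528^2 = 278784 ≡ 490 (mod 694)
278^64 ≡ 490^2 = 240100 ≡ 670 (mod 694)
278^128 ≡ 670^2 = 448900 ≡ 576 (mod 694)
278^256 ≡ 576^2 = 331776 ≡ 44 (mod 694)
278^281 = 278^256 × 278^16 × 278^8 × 278^1 ≡ 44 × 528 × 212 × 278 (mod 694).
Accumulate the product:
44 × 528 = 23232 ≡ 330
330 × 212 = 69960 ≡ 560
560 × 278 = 155680 ≡ 224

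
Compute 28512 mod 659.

28512 = 43*659 + 175, so 28512 ≡ 175 (mod 659).

175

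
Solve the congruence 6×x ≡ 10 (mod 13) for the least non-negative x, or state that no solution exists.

6

gcd(6, 13) = 1, so a unique solution mod 13 exists.
6⁻¹ ≡ 11 (mod 13).
x ≡ 11×10 ≡ 6 (mod 13).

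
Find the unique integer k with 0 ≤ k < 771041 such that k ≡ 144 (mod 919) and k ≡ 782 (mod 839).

759238

919⁻¹ mod 839: 919×430 ≡ 1 (mod 839), so 919⁻¹ ≡ 430.
k = 144 + 919×((782 − 144)×430 mod 839) = 144 + 919×826 = 759238.
Check: 759238 mod 919 = 144, 759238 mod 839 = 782. ✓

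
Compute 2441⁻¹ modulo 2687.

2545

By the extended Euclidean algorithm:
2687 = 1·2441 + 246
2441 = 9·246 + 227
246 = 1·227 + 19
227 = 11·19 + 18
19 = 1·18 + 1
18 = 18·1 + 0
gcd(2441, 2687) = 1, so the inverse exists.
Back-substitute for 1:
1 = 1·19 − 1·18
  = −1·227 + 12·19
  = 12·246 − 13·227
  = −13·2441 + 129·246
  = 129·2687 − 142·2441
So 2441⁻¹ ≡ −142 ≡ 2545 (mod 2687).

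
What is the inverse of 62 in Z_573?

305

Run the extended Euclidean algorithm:
573 = 9×62 + 15
62 = 4×15 + 2
15 = 7×2 + 1
2 = 2×1 + 0
gcd(62, 573) = 1, so the inverse exists.
Back-substitute for 1:
1 = 1×15 − 7×2
  = −7×62 + 29×15
  = 29×573 − 268×62
So 62⁻¹ ≡ −268 ≡ 305 (mod 573).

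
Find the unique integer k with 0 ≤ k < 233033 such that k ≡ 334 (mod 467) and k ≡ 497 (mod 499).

121754

467⁻¹ mod 499: 467·421 ≡ 1 (mod 499), so 467⁻¹ ≡ 421.
k = 334 + 467·((497 − 334)·421 mod 499) = 334 + 467·260 = 121754.
Check: 121754 mod 467 = 334, 121754 mod 499 = 497. ✓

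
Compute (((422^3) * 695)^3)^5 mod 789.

(422)^3 ≡ 776 (mod 789)
776 * 695 = 539320 ≡ 433 (mod 789)
(433)^3 ≡ 160 (mod 789)
(160)^5 ≡ 226 (mod 789)

226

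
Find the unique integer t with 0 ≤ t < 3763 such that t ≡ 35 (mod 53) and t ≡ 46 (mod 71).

1466

53⁻¹ mod 71: 53×67 ≡ 1 (mod 71), so 53⁻¹ ≡ 67.
t = 35 + 53×((46 − 35)×67 mod 71) = 35 + 53×27 = 1466.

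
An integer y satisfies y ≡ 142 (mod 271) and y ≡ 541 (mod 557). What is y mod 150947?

76293

271⁻¹ mod 557: 271×37 ≡ 1 (mod 557), so 271⁻¹ ≡ 37.
y = 142 + 271×((541 − 142)×37 mod 557) = 142 + 271×281 = 76293.
Check: 76293 mod 271 = 142, 76293 mod 557 = 541. ✓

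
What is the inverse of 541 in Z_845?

681

845 = 1*541 + 304
541 = 1*304 + 237
304 = 1*237 + 67
237 = 3*67 + 36
67 = 1*36 + 31
36 = 1*31 + 5
31 = 6*5 + 1
5 = 5*1 + 0
gcd(541, 845) = 1, so the inverse exists.
Bézout: 1 = 105*845 − 164*541.
So 541⁻¹ ≡ −164 ≡ 681 (mod 845).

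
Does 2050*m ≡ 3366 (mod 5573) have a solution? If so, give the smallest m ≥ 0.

gcd(2050, 5573) = 1, so a unique solution mod 5573 exists.
2050⁻¹ ≡ 4385 (mod 5573).
m ≡ 4385*3366 ≡ 2606 (mod 5573).

2606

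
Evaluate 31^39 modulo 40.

31

31^1 ≡ 31 (mod 40)
31^2 ≡ 31^2 = 961 ≡ 1 (mod 40)
31^4 ≡ 1^2 = 1 (mod 40)
31^8 ≡ 1^2 = 1 (mod 40)
31^16 ≡ 1^2 = 1 (mod 40)
31^32 ≡ 1^2 = 1 (mod 40)
31^39 = 31^32 * 31^4 * 31^2 * 31^1 ≡ 1 * 1 * 1 * 31 (mod 40).
Accumulate the product:
1 * 1 = 1
1 * 1 = 1
1 * 31 = 31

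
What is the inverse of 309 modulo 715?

715 = 2·309 + 97
309 = 3·97 + 18
97 = 5·18 + 7
18 = 2·7 + 4
7 = 1·4 + 3
4 = 1·3 + 1
3 = 3·1 + 0
gcd(309, 715) = 1, so the inverse exists.
Back-substitute for 1:
1 = 1·4 − 1·3
  = −1·7 + 2·4
  = 2·18 − 5·7
  = −5·97 + 27·18
  = 27·309 − 86·97
  = −86·715 + 199·309
So 309⁻¹ ≡ 199 (mod 715).

199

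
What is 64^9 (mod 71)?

24

By square-and-multiply:
64^1 ≡ 64 (mod 71)
64^2 ≡ 64^2 = 4096 ≡ 49 (mod 71)
64^4 ≡ 49^2 = 2401 ≡ 58 (mod 71)
64^8 ≡ 58^2 = 3364 ≡ 27 (mod 71)
64^9 = 64^8 * 64^1 ≡ 27 * 64 (mod 71).
27 * 64 = 1728 ≡ 24 (mod 71).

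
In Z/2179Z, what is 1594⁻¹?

Run the extended Euclidean algorithm:
2179 = 1*1594 + 585
1594 = 2*585 + 424
585 = 1*424 + 161
424 = 2*161 + 102
161 = 1*102 + 59
102 = 1*59 + 43
59 = 1*43 + 16
43 = 2*16 + 11
16 = 1*11 + 5
11 = 2*5 + 1
5 = 5*1 + 0
gcd(1594, 2179) = 1, so the inverse exists.
Back-substitute for 1:
1 = 1*11 − 2*5
  = −2*16 + 3*11
  = 3*43 − 8*16
  = −8*59 + 11*43
  = 11*102 − 19*59
  = −19*161 + 30*102
  = 30*424 − 79*161
  = −79*585 + 109*424
  = 109*1594 − 297*585
  = −297*2179 + 406*1594
So 1594⁻¹ ≡ 406 (mod 2179).

406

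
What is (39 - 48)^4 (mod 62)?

39 - 48 = -9 ≡ 53 (mod 62)
(53)^4 ≡ 51 (mod 62)

51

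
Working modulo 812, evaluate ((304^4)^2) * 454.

(304)^4 ≡ 368 (mod 812)
(368)^2 ≡ 632 (mod 812)
632 * 454 = 286928 ≡ 292 (mod 812)

292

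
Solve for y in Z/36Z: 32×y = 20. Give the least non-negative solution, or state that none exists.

4

gcd(32, 36) = 4, and 4 | 20, so solutions exist.
Divide through by 4: 8×y mod 9 = 5.
8⁻¹ ≡ 8 (mod 9).
y ≡ 8×5 ≡ 4 (mod 9).
The smallest non-negative solution is y = 4.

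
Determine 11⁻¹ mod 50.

50 = 4×11 + 6
11 = 1×6 + 5
6 = 1×5 + 1
5 = 5×1 + 0
gcd(11, 50) = 1, so the inverse exists.
Bézout: 1 = 2×50 − 9×11.
So 11⁻¹ ≡ −9 ≡ 41 (mod 50).

41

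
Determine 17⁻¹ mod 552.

65

Run the extended Euclidean algorithm:
552 = 32*17 + 8
17 = 2*8 + 1
8 = 8*1 + 0
gcd(17, 552) = 1, so the inverse exists.
Back-substitute for 1:
1 = 1*17 − 2*8
  = −2*552 + 65*17
So 17⁻¹ ≡ 65 (mod 552).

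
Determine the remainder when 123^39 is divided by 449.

15

123^1 ≡ 123 (mod 449)
123^2 ≡ 123^2 = 15129 ≡ 312 (mod 449)
123^4 ≡ 312^2 = 97344 ≡ 360 (mod 449)
123^8 ≡ 360^2 = 129600 ≡ 288 (mod 449)
123^16 ≡ 288^2 = 82944 ≡ 328 (mod 449)
123^32 ≡ 328^2 = 107584 ≡ 273 (mod 449)
123^39 = 123^32 · 123^4 · 123^2 · 123^1 ≡ 273 · 360 · 312 · 123 (mod 449).
Accumulate the product:
273 · 360 = 98280 ≡ 398
398 · 312 = 124176 ≡ 252
252 · 123 = 30996 ≡ 15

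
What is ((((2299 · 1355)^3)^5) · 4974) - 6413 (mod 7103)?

5636

2299 · 1355 = 3115145 ≡ 4031 (mod 7103)
(4031)^3 ≡ 209 (mod 7103)
(209)^5 ≡ 2977 (mod 7103)
2977 · 4974 = 14807598 ≡ 4946 (mod 7103)
4946 - 6413 = -1467 ≡ 5636 (mod 7103)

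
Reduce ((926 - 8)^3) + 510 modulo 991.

956

926 - 8 = 918
(918)^3 ≡ 446 (mod 991)
446 + 510 = 956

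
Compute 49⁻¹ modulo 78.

43

Apply the Euclidean algorithm and back-substitute:
78 = 1×49 + 29
49 = 1×29 + 20
29 = 1×20 + 9
20 = 2×9 + 2
9 = 4×2 + 1
2 = 2×1 + 0
gcd(49, 78) = 1, so the inverse exists.
Back-substitute for 1:
1 = 1×9 − 4×2
  = −4×20 + 9×9
  = 9×29 − 13×20
  = −13×49 + 22×29
  = 22×78 − 35×49
So 49⁻¹ ≡ −35 ≡ 43 (mod 78).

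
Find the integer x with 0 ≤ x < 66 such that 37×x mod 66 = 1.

25

Apply the Euclidean algorithm and back-substitute:
66 = 1*37 + 29
37 = 1*29 + 8
29 = 3*8 + 5
8 = 1*5 + 3
5 = 1*3 + 2
3 = 1*2 + 1
2 = 2*1 + 0
gcd(37, 66) = 1, so the inverse exists.
Bézout: 1 = −14*66 + 25*37.
So 37⁻¹ ≡ 25 (mod 66).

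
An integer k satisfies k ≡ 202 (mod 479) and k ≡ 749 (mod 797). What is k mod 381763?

41396

479⁻¹ mod 797: 479·599 ≡ 1 (mod 797), so 479⁻¹ ≡ 599.
k = 202 + 479·((749 − 202)·599 mod 797) = 202 + 479·86 = 41396.
Check: 41396 mod 479 = 202, 41396 mod 797 = 749. ✓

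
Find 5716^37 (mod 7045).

4371

37 in binary is 100101, i.e. 37 = 32 + 4 + 1.
5716^1 ≡ 5716 (mod 7045)
5716^2 ≡ 5716^2 = 32672656 ≡ 4991 (mod 7045)
5716^4 ≡ 4991^2 = 24910081 ≡ 6006 (mod 7045)
5716^8 ≡ 6006^2 = 36072036 ≡ 1636 (mod 7045)
5716^16 ≡ 1636^2 = 2676496 ≡ 6441 (mod 7045)
5716^32 ≡ 6441^2 = 41486481 ≡ 5521 (mod 7045)
5716^37 = 5716^32 · 5716^4 · 5716^1 ≡ 5521 · 6006 · 5716 (mod 7045).
Accumulate the product:
5521 · 6006 = 33159126 ≡ 5356
5356 · 5716 = 30614896 ≡ 4371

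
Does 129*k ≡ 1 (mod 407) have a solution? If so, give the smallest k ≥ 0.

183

gcd(129, 407) = 1, so a unique solution mod 407 exists.
129⁻¹ ≡ 183 (mod 407).
k ≡ 183*1 ≡ 183 (mod 407).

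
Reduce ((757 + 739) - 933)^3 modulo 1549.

757 + 739 = 1496
1496 - 933 = 563
(563)^3 ≡ 1002 (mod 1549)

1002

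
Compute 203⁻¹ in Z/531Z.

497

531 = 2·203 + 125
203 = 1·125 + 78
125 = 1·78 + 47
78 = 1·47 + 31
47 = 1·31 + 16
31 = 1·16 + 15
16 = 1·15 + 1
15 = 15·1 + 0
gcd(203, 531) = 1, so the inverse exists.
Bézout: 1 = 13·531 − 34·203.
So 203⁻¹ ≡ −34 ≡ 497 (mod 531).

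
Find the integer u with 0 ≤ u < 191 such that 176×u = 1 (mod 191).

140

Run the extended Euclidean algorithm:
191 = 1×176 + 15
176 = 11×15 + 11
15 = 1×11 + 4
11 = 2×4 + 3
4 = 1×3 + 1
3 = 3×1 + 0
gcd(176, 191) = 1, so the inverse exists.
Bézout: 1 = 47×191 − 51×176.
So 176⁻¹ ≡ −51 ≡ 140 (mod 191).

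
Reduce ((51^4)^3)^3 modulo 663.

(51)^4 ≡ 612 (mod 663)
(612)^3 ≡ 612 (mod 663)
(612)^3 ≡ 612 (mod 663)

612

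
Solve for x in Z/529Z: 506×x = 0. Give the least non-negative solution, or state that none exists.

0

gcd(506, 529) = 23, and 23 | 0, so solutions exist.
Divide through by 23: 22×x ≡ 0 (mod 23).
22⁻¹ ≡ 22 (mod 23).
x ≡ 22×0 ≡ 0 (mod 23).
The smallest non-negative solution is x = 0.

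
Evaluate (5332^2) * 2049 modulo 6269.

6241

(5332)^2 ≡ 309 (mod 6269)
309 * 2049 = 633141 ≡ 6241 (mod 6269)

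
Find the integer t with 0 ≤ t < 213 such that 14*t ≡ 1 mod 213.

137

Run the extended Euclidean algorithm:
213 = 15×14 + 3
14 = 4×3 + 2
3 = 1×2 + 1
2 = 2×1 + 0
gcd(14, 213) = 1, so the inverse exists.
Bézout: 1 = 5×213 − 76×14.
So 14⁻¹ ≡ −76 ≡ 137 (mod 213).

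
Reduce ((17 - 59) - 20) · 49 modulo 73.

17 - 59 = -42 ≡ 31 (mod 73)
31 - 20 = 11
11 · 49 = 539 ≡ 28 (mod 73)

28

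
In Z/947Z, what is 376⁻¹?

947 = 2·376 + 195
376 = 1·195 + 181
195 = 1·181 + 14
181 = 12·14 + 13
14 = 1·13 + 1
13 = 13·1 + 0
gcd(376, 947) = 1, so the inverse exists.
Bézout: 1 = 27·947 − 68·376.
So 376⁻¹ ≡ −68 ≡ 879 (mod 947).

879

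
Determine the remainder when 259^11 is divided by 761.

259^1 ≡ 259 (mod 761)
259^2 ≡ 259^2 = 67081 ≡ 113 (mod 761)
259^4 ≡ 113^2 = 12769 ≡ 593 (mod 761)
259^8 ≡ 593^2 = 351649 ≡ 67 (mod 761)
259^11 = 259^8 · 259^2 · 259^1 ≡ 67 · 113 · 259 (mod 761).
Accumulate the product:
67 · 113 = 7571 ≡ 722
722 · 259 = 186998 ≡ 553

553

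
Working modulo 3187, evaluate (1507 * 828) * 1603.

1507 * 828 = 1247796 ≡ 1679 (mod 3187)
1679 * 1603 = 2691437 ≡ 1609 (mod 3187)

1609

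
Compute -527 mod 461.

395

-527 = -2·461 + 395, so -527 ≡ 395 (mod 461).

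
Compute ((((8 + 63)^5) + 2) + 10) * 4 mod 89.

12

8 + 63 = 71
(71)^5 ≡ 80 (mod 89)
80 + 2 = 82
82 + 10 = 92 ≡ 3 (mod 89)
3 * 4 = 12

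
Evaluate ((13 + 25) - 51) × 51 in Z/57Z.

21

13 + 25 = 38
38 - 51 = -13 ≡ 44 (mod 57)
44 × 51 = 2244 ≡ 21 (mod 57)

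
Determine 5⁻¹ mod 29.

6

By the extended Euclidean algorithm:
29 = 5×5 + 4
5 = 1×4 + 1
4 = 4×1 + 0
gcd(5, 29) = 1, so the inverse exists.
Bézout: 1 = −1×29 + 6×5.
So 5⁻¹ ≡ 6 (mod 29).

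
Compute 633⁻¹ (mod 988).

Apply the Euclidean algorithm and back-substitute:
988 = 1*633 + 355
633 = 1*355 + 278
355 = 1*278 + 77
278 = 3*77 + 47
77 = 1*47 + 30
47 = 1*30 + 17
30 = 1*17 + 13
17 = 1*13 + 4
13 = 3*4 + 1
4 = 4*1 + 0
gcd(633, 988) = 1, so the inverse exists.
Bézout: 1 = 148*988 − 231*633.
So 633⁻¹ ≡ −231 ≡ 757 (mod 988).

757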